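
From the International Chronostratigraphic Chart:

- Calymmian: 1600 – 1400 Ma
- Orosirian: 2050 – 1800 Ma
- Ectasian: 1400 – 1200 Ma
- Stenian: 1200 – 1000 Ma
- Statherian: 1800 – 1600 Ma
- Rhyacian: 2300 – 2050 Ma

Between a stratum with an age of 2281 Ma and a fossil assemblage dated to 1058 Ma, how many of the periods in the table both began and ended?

The older date is 2281 Ma and the younger is 1058 Ma.
Periods with start < 2281 and end > 1058 Ma: Orosirian (2050–1800), Statherian (1800–1600), Calymmian (1600–1400), Ectasian (1400–1200).
That is 4 complete periods.

4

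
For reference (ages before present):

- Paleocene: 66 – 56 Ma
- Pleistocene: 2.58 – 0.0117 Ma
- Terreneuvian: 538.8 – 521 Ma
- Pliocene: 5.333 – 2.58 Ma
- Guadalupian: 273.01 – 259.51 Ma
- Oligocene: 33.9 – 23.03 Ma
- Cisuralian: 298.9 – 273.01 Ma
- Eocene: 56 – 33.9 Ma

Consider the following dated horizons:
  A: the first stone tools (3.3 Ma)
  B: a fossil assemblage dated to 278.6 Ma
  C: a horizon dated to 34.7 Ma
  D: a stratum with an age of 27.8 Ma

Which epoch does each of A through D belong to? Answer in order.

A: 3.3 Ma lies in 5.333–2.58 Ma, so Pliocene.
B: 278.6 Ma lies in 298.9–273.01 Ma, so Cisuralian.
C: 34.7 Ma lies in 56–33.9 Ma, so Eocene.
D: 27.8 Ma lies in 33.9–23.03 Ma, so Oligocene.

A — Pliocene; B — Cisuralian; C — Eocene; D — Oligocene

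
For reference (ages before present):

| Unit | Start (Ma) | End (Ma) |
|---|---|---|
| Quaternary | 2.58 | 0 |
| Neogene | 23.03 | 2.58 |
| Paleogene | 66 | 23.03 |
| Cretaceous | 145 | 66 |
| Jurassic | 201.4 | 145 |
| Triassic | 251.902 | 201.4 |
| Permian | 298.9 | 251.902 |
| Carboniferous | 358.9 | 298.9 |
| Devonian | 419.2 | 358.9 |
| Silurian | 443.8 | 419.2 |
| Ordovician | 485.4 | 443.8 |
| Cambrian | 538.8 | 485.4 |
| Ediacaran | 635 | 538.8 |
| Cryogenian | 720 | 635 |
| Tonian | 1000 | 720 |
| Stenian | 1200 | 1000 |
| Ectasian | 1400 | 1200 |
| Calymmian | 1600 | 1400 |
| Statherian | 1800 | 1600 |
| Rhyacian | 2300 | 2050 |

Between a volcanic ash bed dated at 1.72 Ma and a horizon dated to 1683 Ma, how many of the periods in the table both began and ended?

1683 Ma sits inside the Statherian (1800–1600) and 1.72 Ma inside the Quaternary (2.58–0); neither of those is wholly between the two dates.
The listed periods lying completely between them are Calymmian, Ectasian, Stenian, Tonian, Cryogenian, Ediacaran, Cambrian, Ordovician, Silurian, Devonian, Carboniferous, Permian, Triassic, Jurassic, Cretaceous, Paleogene, Neogene — 17 in all.

17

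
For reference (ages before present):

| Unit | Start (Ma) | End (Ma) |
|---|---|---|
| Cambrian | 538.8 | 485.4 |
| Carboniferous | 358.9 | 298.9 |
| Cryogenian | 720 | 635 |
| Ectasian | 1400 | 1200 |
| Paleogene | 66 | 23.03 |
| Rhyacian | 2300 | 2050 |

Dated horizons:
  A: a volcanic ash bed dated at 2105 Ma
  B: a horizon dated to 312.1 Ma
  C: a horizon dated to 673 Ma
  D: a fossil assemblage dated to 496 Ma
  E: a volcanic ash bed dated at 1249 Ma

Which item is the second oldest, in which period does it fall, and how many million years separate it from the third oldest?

Larger Ma means older, so oldest first: A 2105 > E 1249 > C 673 > D 496 > B 312.1.
Counting 2 along gives E (1249 Ma); the excerpt puts that inside the Ectasian, 1400–1200 Ma.
Next in line is C (673 Ma), and 1249 − 673 = 576 Myr.

E, in the Ectasian; 576 million years to C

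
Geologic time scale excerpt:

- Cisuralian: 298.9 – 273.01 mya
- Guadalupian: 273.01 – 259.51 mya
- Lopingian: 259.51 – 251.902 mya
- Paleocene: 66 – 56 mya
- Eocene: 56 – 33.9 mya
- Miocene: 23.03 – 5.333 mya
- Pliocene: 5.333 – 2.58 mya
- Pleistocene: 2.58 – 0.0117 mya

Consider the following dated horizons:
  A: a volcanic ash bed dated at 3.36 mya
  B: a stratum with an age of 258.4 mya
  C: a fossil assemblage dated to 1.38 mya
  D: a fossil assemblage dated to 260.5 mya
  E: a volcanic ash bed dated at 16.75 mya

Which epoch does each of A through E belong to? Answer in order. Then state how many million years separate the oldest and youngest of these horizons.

Match each age against the start–end ranges in the excerpt: A = 3.36 Ma → Pliocene (5.333–2.58); B = 258.4 Ma → Lopingian (259.51–251.902); C = 1.38 Ma → Pleistocene (2.58–0.0117); D = 260.5 Ma → Guadalupian (273.01–259.51); E = 16.75 Ma → Miocene (23.03–5.333).
The largest age is 260.5 Ma and the smallest is 1.38 Ma; their difference is 259.12 Myr.

A — Pliocene; B — Lopingian; C — Pleistocene; D — Guadalupian; E — Miocene; span 259.12 million years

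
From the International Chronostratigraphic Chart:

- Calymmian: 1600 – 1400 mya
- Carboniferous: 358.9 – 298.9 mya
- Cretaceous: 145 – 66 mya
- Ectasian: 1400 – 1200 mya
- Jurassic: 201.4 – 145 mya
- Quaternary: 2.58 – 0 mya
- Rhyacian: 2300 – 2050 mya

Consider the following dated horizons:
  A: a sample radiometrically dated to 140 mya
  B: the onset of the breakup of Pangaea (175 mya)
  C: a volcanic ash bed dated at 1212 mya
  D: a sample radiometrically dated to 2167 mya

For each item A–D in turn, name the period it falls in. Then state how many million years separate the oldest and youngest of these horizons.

A: 140 Ma lies in 145–66 Ma, so Cretaceous.
B: 175 Ma lies in 201.4–145 Ma, so Jurassic.
C: 1212 Ma lies in 1400–1200 Ma, so Ectasian.
D: 2167 Ma lies in 2300–2050 Ma, so Rhyacian.
Oldest = 2167 Ma, youngest = 140 Ma → span 2027 Myr.

A — Cretaceous; B — Jurassic; C — Ectasian; D — Rhyacian; span 2027 million years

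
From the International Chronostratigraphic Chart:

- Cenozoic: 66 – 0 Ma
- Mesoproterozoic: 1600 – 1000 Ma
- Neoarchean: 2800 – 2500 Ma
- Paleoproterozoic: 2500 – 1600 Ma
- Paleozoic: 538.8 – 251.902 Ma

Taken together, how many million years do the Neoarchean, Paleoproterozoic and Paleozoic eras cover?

1486.898 million years

Each duration: Neoarchean = 300; Paleoproterozoic = 900; Paleozoic = 286.898.
Sum: 300 + 900 + 286.898 = 1486.898 Myr.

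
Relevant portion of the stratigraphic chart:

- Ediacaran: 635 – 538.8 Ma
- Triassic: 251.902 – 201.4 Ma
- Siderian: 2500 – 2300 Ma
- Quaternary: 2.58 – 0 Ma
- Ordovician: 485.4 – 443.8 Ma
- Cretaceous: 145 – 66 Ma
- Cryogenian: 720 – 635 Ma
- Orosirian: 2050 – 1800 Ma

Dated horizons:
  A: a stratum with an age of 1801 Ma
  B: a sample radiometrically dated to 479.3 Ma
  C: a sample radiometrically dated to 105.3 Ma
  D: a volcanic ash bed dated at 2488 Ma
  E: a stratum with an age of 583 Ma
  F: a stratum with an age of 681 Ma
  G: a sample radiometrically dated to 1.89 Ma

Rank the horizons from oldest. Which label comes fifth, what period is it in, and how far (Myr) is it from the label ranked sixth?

B, in the Ordovician; 374 million years to C

Sorted oldest-first by Ma: D (2488), A (1801), F (681), E (583), B (479.3), C (105.3), G (1.89).
The fifth oldest is B at 479.3 Ma, which lies in 485.4–443.8 Ma: the Ordovician.
The sixth oldest is C at 105.3 Ma; separation = |479.3 − 105.3| = 374 Myr.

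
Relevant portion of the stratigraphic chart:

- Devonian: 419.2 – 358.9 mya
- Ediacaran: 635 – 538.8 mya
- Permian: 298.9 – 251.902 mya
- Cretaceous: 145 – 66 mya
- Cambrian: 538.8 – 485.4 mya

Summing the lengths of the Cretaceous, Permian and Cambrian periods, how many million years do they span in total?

179.398 million years

Duration is start − end for each: (145 − 66) + (298.9 − 251.902) + (538.8 − 485.4).
That is 79 + 46.998 + 53.4, which totals 179.398 million years.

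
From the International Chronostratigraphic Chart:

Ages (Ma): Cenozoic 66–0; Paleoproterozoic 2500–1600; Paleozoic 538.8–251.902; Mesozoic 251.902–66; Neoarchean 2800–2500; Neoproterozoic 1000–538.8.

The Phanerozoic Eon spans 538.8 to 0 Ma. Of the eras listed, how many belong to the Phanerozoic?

Eras inside 538.8–0 Ma: Paleozoic, Mesozoic, Cenozoic — 3 in total.

3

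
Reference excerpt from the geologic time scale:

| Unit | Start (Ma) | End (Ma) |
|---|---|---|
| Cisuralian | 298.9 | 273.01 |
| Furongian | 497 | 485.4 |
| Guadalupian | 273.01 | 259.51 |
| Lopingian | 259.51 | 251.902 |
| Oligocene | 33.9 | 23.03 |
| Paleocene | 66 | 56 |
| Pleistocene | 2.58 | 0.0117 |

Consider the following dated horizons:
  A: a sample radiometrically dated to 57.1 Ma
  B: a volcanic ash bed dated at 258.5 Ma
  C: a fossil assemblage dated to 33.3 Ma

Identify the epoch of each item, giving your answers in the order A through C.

A — Paleocene; B — Lopingian; C — Oligocene

Match each age against the start–end ranges in the excerpt: A = 57.1 Ma → Paleocene (66–56); B = 258.5 Ma → Lopingian (259.51–251.902); C = 33.3 Ma → Oligocene (33.9–23.03).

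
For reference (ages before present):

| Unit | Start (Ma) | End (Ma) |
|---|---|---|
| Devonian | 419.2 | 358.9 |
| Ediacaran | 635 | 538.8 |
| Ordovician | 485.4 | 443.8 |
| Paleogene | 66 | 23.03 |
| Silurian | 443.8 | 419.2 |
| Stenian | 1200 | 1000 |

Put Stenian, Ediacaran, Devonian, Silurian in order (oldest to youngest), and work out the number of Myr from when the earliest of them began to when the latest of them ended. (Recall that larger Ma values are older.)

Stenian, Ediacaran, Silurian, Devonian; total span 841.1 Myr

Start ages (Ma): Stenian 1200, Ediacaran 635, Silurian 443.8, Devonian 419.2.
Ordered oldest to youngest: Stenian, Ediacaran, Silurian, Devonian.
Span = 1200 − 358.9 = 841.1 Myr.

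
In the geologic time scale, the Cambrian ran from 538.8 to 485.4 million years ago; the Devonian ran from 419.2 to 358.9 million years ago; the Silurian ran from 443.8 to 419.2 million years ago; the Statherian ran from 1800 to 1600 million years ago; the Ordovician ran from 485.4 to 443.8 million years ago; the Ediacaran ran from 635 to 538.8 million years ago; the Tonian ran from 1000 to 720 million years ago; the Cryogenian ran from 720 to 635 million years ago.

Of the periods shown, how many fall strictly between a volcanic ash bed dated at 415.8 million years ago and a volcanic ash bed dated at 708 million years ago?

708 Ma sits inside the Cryogenian (720–635) and 415.8 Ma inside the Devonian (419.2–358.9); neither of those is wholly between the two dates.
The listed periods lying completely between them are Ediacaran, Cambrian, Ordovician, Silurian — 4 in all.

4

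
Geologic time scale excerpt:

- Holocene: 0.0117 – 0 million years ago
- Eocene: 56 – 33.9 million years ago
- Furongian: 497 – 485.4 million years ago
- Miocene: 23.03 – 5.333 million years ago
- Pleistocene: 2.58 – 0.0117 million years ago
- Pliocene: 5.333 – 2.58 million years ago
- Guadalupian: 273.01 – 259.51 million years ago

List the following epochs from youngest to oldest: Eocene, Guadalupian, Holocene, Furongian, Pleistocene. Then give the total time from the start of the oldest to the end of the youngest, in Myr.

Holocene → Pleistocene → Eocene → Guadalupian → Furongian; total span 497 Myr

Start ages (Ma): Furongian 497, Guadalupian 273.01, Eocene 56, Pleistocene 2.58, Holocene 0.0117.
Ordered youngest to oldest: Holocene, Pleistocene, Eocene, Guadalupian, Furongian.
Span = 497 − 0 = 497 Myr.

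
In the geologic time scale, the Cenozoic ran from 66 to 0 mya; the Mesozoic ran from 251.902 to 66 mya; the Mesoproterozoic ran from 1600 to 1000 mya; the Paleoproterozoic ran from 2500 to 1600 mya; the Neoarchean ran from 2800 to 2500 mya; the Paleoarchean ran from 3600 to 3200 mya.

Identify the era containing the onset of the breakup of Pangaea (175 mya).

175 Ma lies between 251.902 and 66 Ma, so it falls in the Mesozoic.

Mesozoic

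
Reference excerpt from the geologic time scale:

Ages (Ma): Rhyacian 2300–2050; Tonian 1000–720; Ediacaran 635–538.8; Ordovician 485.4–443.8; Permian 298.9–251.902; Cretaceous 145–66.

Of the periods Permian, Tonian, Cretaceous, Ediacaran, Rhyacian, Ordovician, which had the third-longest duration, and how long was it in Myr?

Ediacaran, 96.2 million years

Start − end for each: Permian 298.9 − 251.902 = 46.998; Tonian 1000 − 720 = 280; Cretaceous 145 − 66 = 79; Ediacaran 635 − 538.8 = 96.2; Rhyacian 2300 − 2050 = 250; Ordovician 485.4 − 443.8 = 41.6.
Ranking these from longest: Tonian > Rhyacian > Ediacaran > Cretaceous > Permian > Ordovician.
Position 3 in that ranking is Ediacaran, which lasted 96.2 Myr.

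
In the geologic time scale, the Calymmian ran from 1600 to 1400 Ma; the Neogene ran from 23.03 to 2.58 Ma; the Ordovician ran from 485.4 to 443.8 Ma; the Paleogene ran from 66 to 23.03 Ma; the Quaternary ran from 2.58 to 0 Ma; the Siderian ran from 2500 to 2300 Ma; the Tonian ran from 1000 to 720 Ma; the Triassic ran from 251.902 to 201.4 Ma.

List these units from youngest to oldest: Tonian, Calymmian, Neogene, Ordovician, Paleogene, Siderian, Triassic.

Neogene → Paleogene → Triassic → Ordovician → Tonian → Calymmian → Siderian

Read off each span (Ma): Tonian 1000–720; Calymmian 1600–1400; Neogene 23.03–2.58; Ordovician 485.4–443.8; Paleogene 66–23.03; Siderian 2500–2300; Triassic 251.902–201.4.
Larger Ma is older, so oldest→youngest is Siderian, Calymmian, Tonian, Ordovician, Triassic, Paleogene, Neogene; reverse it for youngest→oldest.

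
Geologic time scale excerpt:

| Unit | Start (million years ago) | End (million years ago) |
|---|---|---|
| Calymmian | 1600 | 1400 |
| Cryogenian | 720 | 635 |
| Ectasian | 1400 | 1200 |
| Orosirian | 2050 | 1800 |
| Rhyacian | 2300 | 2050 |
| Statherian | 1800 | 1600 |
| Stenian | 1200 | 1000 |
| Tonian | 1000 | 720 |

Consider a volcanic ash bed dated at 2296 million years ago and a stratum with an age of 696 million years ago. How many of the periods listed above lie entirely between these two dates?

6

The older date is 2296 Ma and the younger is 696 Ma.
Periods with start < 2296 and end > 696 Ma: Orosirian (2050–1800), Statherian (1800–1600), Calymmian (1600–1400), Ectasian (1400–1200), Stenian (1200–1000), Tonian (1000–720).
That is 6 complete periods.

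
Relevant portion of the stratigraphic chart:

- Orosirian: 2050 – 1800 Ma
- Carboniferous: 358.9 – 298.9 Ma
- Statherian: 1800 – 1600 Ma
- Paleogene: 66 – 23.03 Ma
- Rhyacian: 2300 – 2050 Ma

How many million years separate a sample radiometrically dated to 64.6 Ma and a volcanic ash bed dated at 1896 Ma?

1896 − 64.6 = 1831.4 million years.

1831.4 million years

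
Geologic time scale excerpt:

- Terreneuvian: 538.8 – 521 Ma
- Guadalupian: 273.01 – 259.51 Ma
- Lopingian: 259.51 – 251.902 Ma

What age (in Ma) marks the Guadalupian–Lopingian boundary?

The Guadalupian ends and the Lopingian begins at 259.51 Ma.

259.51 Ma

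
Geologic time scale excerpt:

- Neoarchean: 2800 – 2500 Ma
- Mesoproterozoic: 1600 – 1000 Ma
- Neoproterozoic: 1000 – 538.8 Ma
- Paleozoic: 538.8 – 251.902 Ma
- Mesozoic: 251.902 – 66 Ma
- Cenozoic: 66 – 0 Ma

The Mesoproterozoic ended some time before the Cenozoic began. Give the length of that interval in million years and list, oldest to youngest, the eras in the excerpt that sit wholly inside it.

934 million years; Neoproterozoic, Paleozoic, Mesozoic

End of Mesoproterozoic = 1000 Ma; start of Cenozoic = 66 Ma.
Gap = 1000 − 66 = 934 Myr.
Eras wholly inside 1000–66 Ma: Neoproterozoic (1000–538.8), Paleozoic (538.8–251.902), Mesozoic (251.902–66).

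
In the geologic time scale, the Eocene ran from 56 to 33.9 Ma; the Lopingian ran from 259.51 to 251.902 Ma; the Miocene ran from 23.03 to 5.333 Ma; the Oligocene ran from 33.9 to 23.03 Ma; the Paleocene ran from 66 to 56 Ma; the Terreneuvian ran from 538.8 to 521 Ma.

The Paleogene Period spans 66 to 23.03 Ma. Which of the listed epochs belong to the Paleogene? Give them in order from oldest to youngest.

Paleocene, Eocene, Oligocene

Epochs with both bounds inside 66–23.03 Ma: Paleocene (66–56), Eocene (56–33.9), Oligocene (33.9–23.03).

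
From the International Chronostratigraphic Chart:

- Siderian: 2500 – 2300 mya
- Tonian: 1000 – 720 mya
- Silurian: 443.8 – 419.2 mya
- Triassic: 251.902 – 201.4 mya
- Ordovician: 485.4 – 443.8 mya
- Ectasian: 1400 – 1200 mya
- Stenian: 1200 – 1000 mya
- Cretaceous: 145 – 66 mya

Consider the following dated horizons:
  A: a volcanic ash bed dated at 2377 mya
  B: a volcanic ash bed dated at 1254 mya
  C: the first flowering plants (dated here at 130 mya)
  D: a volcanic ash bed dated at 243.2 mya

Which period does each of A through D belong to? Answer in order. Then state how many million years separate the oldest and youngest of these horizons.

A — Siderian; B — Ectasian; C — Cretaceous; D — Triassic; span 2247 million years

A: 2377 Ma lies in 2500–2300 Ma, so Siderian.
B: 1254 Ma lies in 1400–1200 Ma, so Ectasian.
C: 130 Ma lies in 145–66 Ma, so Cretaceous.
D: 243.2 Ma lies in 251.902–201.4 Ma, so Triassic.
Oldest = 2377 Ma, youngest = 130 Ma → span 2247 Myr.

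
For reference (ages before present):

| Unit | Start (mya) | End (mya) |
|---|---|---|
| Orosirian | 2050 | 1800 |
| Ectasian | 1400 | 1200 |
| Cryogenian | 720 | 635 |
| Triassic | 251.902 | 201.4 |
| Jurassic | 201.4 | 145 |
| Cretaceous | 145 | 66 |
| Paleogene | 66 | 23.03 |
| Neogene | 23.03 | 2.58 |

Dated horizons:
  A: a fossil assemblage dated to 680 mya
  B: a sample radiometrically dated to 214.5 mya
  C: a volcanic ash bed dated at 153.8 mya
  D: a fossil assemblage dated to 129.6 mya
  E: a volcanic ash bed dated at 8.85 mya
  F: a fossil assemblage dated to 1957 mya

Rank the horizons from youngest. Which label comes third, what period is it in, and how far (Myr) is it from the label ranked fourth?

Smaller Ma means younger, so youngest first: E 8.85 < D 129.6 < C 153.8 < B 214.5 < A 680 < F 1957.
Counting 3 along gives C (153.8 Ma); the excerpt puts that inside the Jurassic, 201.4–145 Ma.
Next in line is B (214.5 Ma), and 214.5 − 153.8 = 60.7 Myr.

C, in the Jurassic; 60.7 million years to B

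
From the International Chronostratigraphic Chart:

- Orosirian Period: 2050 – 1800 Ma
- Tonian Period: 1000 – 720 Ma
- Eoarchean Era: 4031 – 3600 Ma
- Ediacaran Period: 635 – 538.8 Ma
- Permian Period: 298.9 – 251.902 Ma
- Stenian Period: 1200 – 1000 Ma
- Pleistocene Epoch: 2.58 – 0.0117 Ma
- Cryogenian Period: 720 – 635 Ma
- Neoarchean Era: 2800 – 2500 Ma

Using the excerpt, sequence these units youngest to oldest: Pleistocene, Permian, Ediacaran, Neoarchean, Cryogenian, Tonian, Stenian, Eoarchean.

Pleistocene, Permian, Ediacaran, Cryogenian, Tonian, Stenian, Neoarchean, Eoarchean

Read off each span (Ma): Pleistocene 2.58–0.0117; Permian 298.9–251.902; Ediacaran 635–538.8; Neoarchean 2800–2500; Cryogenian 720–635; Tonian 1000–720; Stenian 1200–1000; Eoarchean 4031–3600.
Larger Ma is older, so oldest→youngest is Eoarchean, Neoarchean, Stenian, Tonian, Cryogenian, Ediacaran, Permian, Pleistocene; reverse it for youngest→oldest.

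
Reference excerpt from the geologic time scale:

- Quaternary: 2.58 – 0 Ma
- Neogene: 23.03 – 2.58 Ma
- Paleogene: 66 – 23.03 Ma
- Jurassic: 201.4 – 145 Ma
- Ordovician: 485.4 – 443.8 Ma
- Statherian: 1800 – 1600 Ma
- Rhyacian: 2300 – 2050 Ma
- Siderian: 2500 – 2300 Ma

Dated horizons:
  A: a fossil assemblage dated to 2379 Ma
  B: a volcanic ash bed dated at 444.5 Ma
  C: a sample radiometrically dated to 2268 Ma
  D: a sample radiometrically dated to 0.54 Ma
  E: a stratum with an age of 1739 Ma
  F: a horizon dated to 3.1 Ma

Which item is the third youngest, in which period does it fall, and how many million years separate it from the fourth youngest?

Sorted youngest-first by Ma: D (0.54), F (3.1), B (444.5), E (1739), C (2268), A (2379).
The third youngest is B at 444.5 Ma, which lies in 485.4–443.8 Ma: the Ordovician.
The fourth youngest is E at 1739 Ma; separation = |444.5 − 1739| = 1294.5 Myr.

B, in the Ordovician; 1294.5 million years to E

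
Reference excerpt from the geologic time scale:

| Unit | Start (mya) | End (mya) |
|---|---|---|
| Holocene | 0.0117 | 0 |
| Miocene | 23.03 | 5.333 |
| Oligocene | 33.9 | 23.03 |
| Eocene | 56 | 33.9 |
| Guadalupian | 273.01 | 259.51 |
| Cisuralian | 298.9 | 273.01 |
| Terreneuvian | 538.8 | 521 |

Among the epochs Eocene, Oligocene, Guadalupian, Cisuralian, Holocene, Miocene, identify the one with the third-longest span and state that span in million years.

Start − end for each: Eocene 56 − 33.9 = 22.1; Oligocene 33.9 − 23.03 = 10.87; Guadalupian 273.01 − 259.51 = 13.5; Cisuralian 298.9 − 273.01 = 25.89; Holocene 0.0117 − 0 = 0.0117; Miocene 23.03 − 5.333 = 17.697.
Ranking these from longest: Cisuralian > Eocene > Miocene > Guadalupian > Oligocene > Holocene.
Position 3 in that ranking is Miocene, which lasted 17.697 Myr.

Miocene, 17.697 million years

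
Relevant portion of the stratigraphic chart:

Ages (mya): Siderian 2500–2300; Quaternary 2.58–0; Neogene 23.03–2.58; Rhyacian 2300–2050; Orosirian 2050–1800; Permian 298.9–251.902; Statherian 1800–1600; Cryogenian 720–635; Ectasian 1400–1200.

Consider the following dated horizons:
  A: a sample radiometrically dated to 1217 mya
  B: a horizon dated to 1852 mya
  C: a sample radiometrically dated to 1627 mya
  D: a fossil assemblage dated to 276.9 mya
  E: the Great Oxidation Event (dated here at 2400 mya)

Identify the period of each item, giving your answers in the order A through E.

A — Ectasian; B — Orosirian; C — Statherian; D — Permian; E — Siderian

A: 1217 Ma lies in 1400–1200 Ma, so Ectasian.
B: 1852 Ma lies in 2050–1800 Ma, so Orosirian.
C: 1627 Ma lies in 1800–1600 Ma, so Statherian.
D: 276.9 Ma lies in 298.9–251.902 Ma, so Permian.
E: 2400 Ma lies in 2500–2300 Ma, so Siderian.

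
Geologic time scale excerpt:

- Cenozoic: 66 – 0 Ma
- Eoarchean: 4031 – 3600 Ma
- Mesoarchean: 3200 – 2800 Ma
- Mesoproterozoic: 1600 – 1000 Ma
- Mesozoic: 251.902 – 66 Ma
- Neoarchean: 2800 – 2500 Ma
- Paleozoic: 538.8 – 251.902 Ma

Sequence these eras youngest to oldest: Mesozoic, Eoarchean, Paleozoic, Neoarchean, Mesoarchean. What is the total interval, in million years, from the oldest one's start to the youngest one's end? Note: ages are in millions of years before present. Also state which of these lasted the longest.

Start ages (Ma): Eoarchean 4031, Mesoarchean 3200, Neoarchean 2800, Paleozoic 538.8, Mesozoic 251.902.
Ordered youngest to oldest: Mesozoic, Paleozoic, Neoarchean, Mesoarchean, Eoarchean.
Span = 4031 − 66 = 3965 Myr.
Durations: Eoarchean 431, Neoarchean 300, Paleozoic 286.898, Mesoarchean 400, Mesozoic 185.902 → longest is Eoarchean (431 Myr).

Mesozoic → Paleozoic → Neoarchean → Mesoarchean → Eoarchean; total span 3965 Myr; longest is Eoarchean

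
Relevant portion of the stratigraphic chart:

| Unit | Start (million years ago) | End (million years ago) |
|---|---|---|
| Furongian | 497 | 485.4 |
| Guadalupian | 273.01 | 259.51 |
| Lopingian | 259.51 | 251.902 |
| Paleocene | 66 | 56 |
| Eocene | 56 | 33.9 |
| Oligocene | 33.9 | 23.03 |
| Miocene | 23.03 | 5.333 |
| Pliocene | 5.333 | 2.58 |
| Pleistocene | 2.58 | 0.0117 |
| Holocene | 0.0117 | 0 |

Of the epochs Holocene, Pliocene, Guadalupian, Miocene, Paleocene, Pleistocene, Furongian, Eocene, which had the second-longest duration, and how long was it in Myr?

Miocene, 17.697 million years

Durations: Holocene 0.0117; Pliocene 2.753; Guadalupian 13.5; Miocene 17.697; Paleocene 10; Pleistocene 2.5683; Furongian 11.6; Eocene 22.1 Myr.
Sorted longest-first: Eocene (22.1), Miocene (17.697), Guadalupian (13.5), Furongian (11.6), Paleocene (10), Pliocene (2.753), Pleistocene (2.5683), Holocene (0.0117).
The second longest is Miocene at 17.697 Myr.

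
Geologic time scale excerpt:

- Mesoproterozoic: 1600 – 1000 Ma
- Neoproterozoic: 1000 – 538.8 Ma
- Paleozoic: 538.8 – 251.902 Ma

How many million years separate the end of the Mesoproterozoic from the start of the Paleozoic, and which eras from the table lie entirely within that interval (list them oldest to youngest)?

End of Mesoproterozoic = 1000 Ma; start of Paleozoic = 538.8 Ma.
Gap = 1000 − 538.8 = 461.2 Myr.
Eras wholly inside 1000–538.8 Ma: Neoproterozoic (1000–538.8).

461.2 million years; Neoproterozoic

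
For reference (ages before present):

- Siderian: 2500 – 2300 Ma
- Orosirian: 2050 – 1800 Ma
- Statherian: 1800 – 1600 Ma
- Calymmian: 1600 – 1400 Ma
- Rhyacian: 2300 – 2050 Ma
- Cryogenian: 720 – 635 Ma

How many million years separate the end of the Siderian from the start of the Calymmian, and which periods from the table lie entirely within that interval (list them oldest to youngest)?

End of Siderian = 2300 Ma; start of Calymmian = 1600 Ma.
Gap = 2300 − 1600 = 700 Myr.
Periods wholly inside 2300–1600 Ma: Rhyacian (2300–2050), Orosirian (2050–1800), Statherian (1800–1600).

700 million years; Rhyacian, Orosirian, Statherian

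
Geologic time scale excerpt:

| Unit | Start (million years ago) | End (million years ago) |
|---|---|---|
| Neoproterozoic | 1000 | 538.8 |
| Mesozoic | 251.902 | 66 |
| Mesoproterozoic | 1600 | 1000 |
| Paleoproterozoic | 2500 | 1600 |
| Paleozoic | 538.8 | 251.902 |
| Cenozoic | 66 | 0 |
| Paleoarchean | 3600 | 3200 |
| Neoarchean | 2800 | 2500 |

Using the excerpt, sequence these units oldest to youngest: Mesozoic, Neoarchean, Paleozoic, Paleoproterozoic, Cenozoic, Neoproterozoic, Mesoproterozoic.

Neoarchean, Paleoproterozoic, Mesoproterozoic, Neoproterozoic, Paleozoic, Mesozoic, Cenozoic

Read off each span (Ma): Mesozoic 251.902–66; Neoarchean 2800–2500; Paleozoic 538.8–251.902; Paleoproterozoic 2500–1600; Cenozoic 66–0; Neoproterozoic 1000–538.8; Mesoproterozoic 1600–1000.
Larger Ma is older, so oldest→youngest is Neoarchean, Paleoproterozoic, Mesoproterozoic, Neoproterozoic, Paleozoic, Mesozoic, Cenozoic.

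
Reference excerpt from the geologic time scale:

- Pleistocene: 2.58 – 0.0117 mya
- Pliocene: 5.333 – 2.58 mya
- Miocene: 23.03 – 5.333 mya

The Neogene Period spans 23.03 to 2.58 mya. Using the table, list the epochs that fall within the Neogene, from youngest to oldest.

Pliocene, Miocene

Epochs with both bounds inside 23.03–2.58 Ma: Pliocene (5.333–2.58), Miocene (23.03–5.333).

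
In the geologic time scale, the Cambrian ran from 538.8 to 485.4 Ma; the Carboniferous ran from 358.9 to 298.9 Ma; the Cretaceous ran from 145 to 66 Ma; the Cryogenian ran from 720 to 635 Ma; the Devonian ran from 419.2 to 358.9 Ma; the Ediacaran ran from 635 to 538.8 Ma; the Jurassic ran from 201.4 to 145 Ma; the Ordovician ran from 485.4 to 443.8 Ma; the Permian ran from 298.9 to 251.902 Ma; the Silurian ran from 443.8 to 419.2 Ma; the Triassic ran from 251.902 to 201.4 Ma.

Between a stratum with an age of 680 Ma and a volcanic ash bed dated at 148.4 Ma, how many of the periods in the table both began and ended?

8

The older date is 680 Ma and the younger is 148.4 Ma.
Periods with start < 680 and end > 148.4 Ma: Ediacaran (635–538.8), Cambrian (538.8–485.4), Ordovician (485.4–443.8), Silurian (443.8–419.2), Devonian (419.2–358.9), Carboniferous (358.9–298.9), Permian (298.9–251.902), Triassic (251.902–201.4).
That is 8 complete periods.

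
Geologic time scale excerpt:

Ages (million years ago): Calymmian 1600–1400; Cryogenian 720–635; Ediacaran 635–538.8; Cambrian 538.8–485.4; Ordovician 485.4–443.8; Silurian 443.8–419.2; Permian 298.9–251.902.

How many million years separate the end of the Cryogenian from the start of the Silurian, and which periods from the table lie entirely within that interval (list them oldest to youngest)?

191.2 million years; Ediacaran, Cambrian, Ordovician

End of Cryogenian = 635 Ma; start of Silurian = 443.8 Ma.
Gap = 635 − 443.8 = 191.2 Myr.
Periods wholly inside 635–443.8 Ma: Ediacaran (635–538.8), Cambrian (538.8–485.4), Ordovician (485.4–443.8).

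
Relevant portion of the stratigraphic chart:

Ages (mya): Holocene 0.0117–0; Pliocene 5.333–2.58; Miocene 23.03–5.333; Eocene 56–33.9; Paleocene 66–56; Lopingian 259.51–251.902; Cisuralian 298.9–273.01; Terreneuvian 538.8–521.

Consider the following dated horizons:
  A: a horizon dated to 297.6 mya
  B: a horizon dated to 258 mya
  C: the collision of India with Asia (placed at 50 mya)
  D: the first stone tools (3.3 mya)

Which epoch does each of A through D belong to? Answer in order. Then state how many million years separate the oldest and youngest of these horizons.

A: 297.6 Ma lies in 298.9–273.01 Ma, so Cisuralian.
B: 258 Ma lies in 259.51–251.902 Ma, so Lopingian.
C: 50 Ma lies in 56–33.9 Ma, so Eocene.
D: 3.3 Ma lies in 5.333–2.58 Ma, so Pliocene.
Oldest = 297.6 Ma, youngest = 3.3 Ma → span 294.3 Myr.

A — Cisuralian; B — Lopingian; C — Eocene; D — Pliocene; span 294.3 million years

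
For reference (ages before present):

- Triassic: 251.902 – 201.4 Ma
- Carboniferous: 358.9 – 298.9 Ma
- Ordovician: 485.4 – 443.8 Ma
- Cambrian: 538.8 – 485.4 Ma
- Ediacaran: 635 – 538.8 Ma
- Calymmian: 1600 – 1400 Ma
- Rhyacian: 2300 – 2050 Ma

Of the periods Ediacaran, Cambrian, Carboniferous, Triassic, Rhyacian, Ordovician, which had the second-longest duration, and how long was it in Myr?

Ediacaran, 96.2 million years

Start − end for each: Ediacaran 635 − 538.8 = 96.2; Cambrian 538.8 − 485.4 = 53.4; Carboniferous 358.9 − 298.9 = 60; Triassic 251.902 − 201.4 = 50.502; Rhyacian 2300 − 2050 = 250; Ordovician 485.4 − 443.8 = 41.6.
Ranking these from longest: Rhyacian > Ediacaran > Carboniferous > Cambrian > Triassic > Ordovician.
Position 2 in that ranking is Ediacaran, which lasted 96.2 Myr.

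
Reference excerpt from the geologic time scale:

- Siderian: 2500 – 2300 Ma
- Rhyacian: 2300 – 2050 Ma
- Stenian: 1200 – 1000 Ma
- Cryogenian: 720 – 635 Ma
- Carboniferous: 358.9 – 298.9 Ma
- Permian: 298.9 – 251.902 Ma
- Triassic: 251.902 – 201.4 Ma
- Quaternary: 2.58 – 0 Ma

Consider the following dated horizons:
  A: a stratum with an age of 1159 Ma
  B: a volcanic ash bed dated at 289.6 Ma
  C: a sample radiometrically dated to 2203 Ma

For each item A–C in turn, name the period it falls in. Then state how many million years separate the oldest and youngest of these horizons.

A: 1159 Ma lies in 1200–1000 Ma, so Stenian.
B: 289.6 Ma lies in 298.9–251.902 Ma, so Permian.
C: 2203 Ma lies in 2300–2050 Ma, so Rhyacian.
Oldest = 2203 Ma, youngest = 289.6 Ma → span 1913.4 Myr.

A — Stenian; B — Permian; C — Rhyacian; span 1913.4 million years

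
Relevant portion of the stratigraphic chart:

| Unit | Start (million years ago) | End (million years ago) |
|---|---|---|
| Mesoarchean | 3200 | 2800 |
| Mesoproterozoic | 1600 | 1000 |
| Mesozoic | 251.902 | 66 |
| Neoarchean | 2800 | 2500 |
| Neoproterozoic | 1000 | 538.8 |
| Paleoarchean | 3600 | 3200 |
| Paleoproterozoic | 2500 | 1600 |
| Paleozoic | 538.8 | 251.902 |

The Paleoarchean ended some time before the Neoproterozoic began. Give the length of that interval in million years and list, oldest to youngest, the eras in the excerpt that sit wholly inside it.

End of Paleoarchean = 3200 Ma; start of Neoproterozoic = 1000 Ma.
Gap = 3200 − 1000 = 2200 Myr.
Eras wholly inside 3200–1000 Ma: Mesoarchean (3200–2800), Neoarchean (2800–2500), Paleoproterozoic (2500–1600), Mesoproterozoic (1600–1000).

2200 million years; Mesoarchean, Neoarchean, Paleoproterozoic, Mesoproterozoic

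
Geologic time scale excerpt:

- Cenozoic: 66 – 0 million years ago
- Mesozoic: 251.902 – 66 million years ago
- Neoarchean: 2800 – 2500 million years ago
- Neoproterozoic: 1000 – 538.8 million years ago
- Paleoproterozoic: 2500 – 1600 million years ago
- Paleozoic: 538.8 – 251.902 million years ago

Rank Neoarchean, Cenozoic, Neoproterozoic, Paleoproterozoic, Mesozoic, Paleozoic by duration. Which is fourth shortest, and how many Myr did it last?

Durations: Neoarchean 300; Cenozoic 66; Neoproterozoic 461.2; Paleoproterozoic 900; Mesozoic 185.902; Paleozoic 286.898 Myr.
Sorted shortest-first: Cenozoic (66), Mesozoic (185.902), Paleozoic (286.898), Neoarchean (300), Neoproterozoic (461.2), Paleoproterozoic (900).
The fourth shortest is Neoarchean at 300 Myr.

Neoarchean, 300 million years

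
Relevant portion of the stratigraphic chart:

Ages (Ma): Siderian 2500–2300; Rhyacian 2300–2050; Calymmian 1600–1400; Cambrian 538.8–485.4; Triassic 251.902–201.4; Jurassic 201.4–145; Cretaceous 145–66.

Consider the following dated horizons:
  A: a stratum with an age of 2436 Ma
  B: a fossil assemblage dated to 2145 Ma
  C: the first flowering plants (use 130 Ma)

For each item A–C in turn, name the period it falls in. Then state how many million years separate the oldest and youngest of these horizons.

A — Siderian; B — Rhyacian; C — Cretaceous; span 2306 million years

A: 2436 Ma lies in 2500–2300 Ma, so Siderian.
B: 2145 Ma lies in 2300–2050 Ma, so Rhyacian.
C: 130 Ma lies in 145–66 Ma, so Cretaceous.
Oldest = 2436 Ma, youngest = 130 Ma → span 2306 Myr.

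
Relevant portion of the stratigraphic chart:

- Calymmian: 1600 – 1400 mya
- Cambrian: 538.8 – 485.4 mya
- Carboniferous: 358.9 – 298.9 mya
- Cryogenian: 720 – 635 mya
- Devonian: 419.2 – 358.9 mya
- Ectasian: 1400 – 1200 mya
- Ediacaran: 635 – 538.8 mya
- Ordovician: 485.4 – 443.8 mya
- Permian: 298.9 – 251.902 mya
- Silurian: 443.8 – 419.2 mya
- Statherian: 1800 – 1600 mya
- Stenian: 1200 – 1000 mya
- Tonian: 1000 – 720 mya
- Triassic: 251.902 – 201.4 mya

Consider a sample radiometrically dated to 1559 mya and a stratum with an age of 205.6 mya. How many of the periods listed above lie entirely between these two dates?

11

1559 Ma sits inside the Calymmian (1600–1400) and 205.6 Ma inside the Triassic (251.902–201.4); neither of those is wholly between the two dates.
The listed periods lying completely between them are Ectasian, Stenian, Tonian, Cryogenian, Ediacaran, Cambrian, Ordovician, Silurian, Devonian, Carboniferous, Permian — 11 in all.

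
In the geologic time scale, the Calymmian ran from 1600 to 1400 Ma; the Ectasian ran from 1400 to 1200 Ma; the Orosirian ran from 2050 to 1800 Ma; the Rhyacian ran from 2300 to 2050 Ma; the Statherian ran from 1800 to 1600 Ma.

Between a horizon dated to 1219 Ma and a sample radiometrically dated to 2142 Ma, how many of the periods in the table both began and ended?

The older date is 2142 Ma and the younger is 1219 Ma.
Periods with start < 2142 and end > 1219 Ma: Orosirian (2050–1800), Statherian (1800–1600), Calymmian (1600–1400).
That is 3 complete periods.

3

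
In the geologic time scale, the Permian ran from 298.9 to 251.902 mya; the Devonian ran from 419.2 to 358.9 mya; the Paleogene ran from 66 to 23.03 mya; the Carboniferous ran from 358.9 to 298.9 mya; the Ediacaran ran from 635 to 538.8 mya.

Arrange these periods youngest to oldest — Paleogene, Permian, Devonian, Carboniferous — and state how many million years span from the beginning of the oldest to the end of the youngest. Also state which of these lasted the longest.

From the excerpt: Paleogene 66–23.03; Permian 298.9–251.902; Devonian 419.2–358.9; Carboniferous 358.9–298.9 (Ma).
Larger Ma is earlier, so the oldest is Devonian and the youngest is Paleogene; youngest to oldest: Paleogene, Permian, Carboniferous, Devonian.
Oldest start 419.2 minus youngest end 23.03 gives 396.17 Myr overall.
Individual lengths (start − end): Devonian 60.3; Permian 46.998; Carboniferous 60; Paleogene 42.97. The largest is Devonian at 60.3 Myr.

Paleogene, Permian, Carboniferous, Devonian; total span 396.17 Myr; longest is Devonian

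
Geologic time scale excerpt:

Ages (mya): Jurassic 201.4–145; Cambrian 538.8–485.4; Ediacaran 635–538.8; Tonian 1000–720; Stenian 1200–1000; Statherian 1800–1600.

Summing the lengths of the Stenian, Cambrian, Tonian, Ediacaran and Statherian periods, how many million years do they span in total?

829.6 million years

Each duration: Stenian = 200; Cambrian = 53.4; Tonian = 280; Ediacaran = 96.2; Statherian = 200.
Sum: 200 + 53.4 + 280 + 96.2 + 200 = 829.6 Myr.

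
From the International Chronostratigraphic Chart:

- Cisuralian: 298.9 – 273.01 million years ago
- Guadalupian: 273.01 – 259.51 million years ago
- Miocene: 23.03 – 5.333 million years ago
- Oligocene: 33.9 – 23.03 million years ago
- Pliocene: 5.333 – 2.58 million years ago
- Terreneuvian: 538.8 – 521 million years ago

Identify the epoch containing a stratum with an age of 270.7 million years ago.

270.7 Ma lies between 273.01 and 259.51 Ma, so it falls in the Guadalupian.

Guadalupian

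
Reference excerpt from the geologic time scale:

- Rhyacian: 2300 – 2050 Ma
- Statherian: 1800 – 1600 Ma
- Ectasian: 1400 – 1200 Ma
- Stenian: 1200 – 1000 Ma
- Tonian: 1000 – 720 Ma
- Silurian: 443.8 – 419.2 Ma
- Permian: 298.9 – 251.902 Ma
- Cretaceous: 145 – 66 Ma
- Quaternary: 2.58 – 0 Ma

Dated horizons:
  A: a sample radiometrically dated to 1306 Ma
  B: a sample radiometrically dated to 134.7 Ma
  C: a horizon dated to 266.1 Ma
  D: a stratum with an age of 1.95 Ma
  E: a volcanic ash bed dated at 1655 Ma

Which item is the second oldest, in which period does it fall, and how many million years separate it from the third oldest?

Sorted oldest-first by Ma: E (1655), A (1306), C (266.1), B (134.7), D (1.95).
The second oldest is A at 1306 Ma, which lies in 1400–1200 Ma: the Ectasian.
The third oldest is C at 266.1 Ma; separation = |1306 − 266.1| = 1039.9 Myr.

A, in the Ectasian; 1039.9 million years to C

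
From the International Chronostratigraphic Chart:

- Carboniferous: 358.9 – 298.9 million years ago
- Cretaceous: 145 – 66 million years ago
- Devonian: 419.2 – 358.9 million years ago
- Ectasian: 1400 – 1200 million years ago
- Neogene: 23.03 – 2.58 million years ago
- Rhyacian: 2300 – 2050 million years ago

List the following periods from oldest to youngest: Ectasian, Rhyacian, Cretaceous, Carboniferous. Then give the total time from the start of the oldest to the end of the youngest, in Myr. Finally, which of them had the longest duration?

Start ages (Ma): Rhyacian 2300, Ectasian 1400, Carboniferous 358.9, Cretaceous 145.
Ordered oldest to youngest: Rhyacian, Ectasian, Carboniferous, Cretaceous.
Span = 2300 − 66 = 2234 Myr.
Durations: Rhyacian 250, Ectasian 200, Cretaceous 79, Carboniferous 60 → longest is Rhyacian (250 Myr).

Rhyacian → Ectasian → Carboniferous → Cretaceous; total span 2234 Myr; longest is Rhyacian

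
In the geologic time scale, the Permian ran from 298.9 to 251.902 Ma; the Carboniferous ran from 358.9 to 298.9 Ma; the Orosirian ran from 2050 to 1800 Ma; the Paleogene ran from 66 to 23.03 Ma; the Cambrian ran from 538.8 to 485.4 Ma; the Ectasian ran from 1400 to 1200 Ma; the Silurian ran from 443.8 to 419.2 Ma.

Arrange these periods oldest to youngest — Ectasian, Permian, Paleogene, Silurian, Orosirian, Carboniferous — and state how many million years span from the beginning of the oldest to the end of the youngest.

Orosirian, Ectasian, Silurian, Carboniferous, Permian, Paleogene; total span 2026.97 Myr

From the excerpt: Ectasian 1400–1200; Permian 298.9–251.902; Paleogene 66–23.03; Silurian 443.8–419.2; Orosirian 2050–1800; Carboniferous 358.9–298.9 (Ma).
Larger Ma is earlier, so the oldest is Orosirian and the youngest is Paleogene; oldest to youngest: Orosirian, Ectasian, Silurian, Carboniferous, Permian, Paleogene.
Oldest start 2050 minus youngest end 23.03 gives 2026.97 Myr overall.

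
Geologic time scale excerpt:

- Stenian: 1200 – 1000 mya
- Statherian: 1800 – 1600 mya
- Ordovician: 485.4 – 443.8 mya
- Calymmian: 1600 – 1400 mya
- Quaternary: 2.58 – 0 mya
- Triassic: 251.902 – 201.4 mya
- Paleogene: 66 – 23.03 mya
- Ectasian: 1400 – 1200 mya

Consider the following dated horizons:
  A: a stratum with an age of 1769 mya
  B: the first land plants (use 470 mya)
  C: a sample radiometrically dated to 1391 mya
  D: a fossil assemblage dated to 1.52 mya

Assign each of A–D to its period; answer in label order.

Match each age against the start–end ranges in the excerpt: A = 1769 Ma → Statherian (1800–1600); B = 470 Ma → Ordovician (485.4–443.8); C = 1391 Ma → Ectasian (1400–1200); D = 1.52 Ma → Quaternary (2.58–0).

A — Statherian; B — Ordovician; C — Ectasian; D — Quaternary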